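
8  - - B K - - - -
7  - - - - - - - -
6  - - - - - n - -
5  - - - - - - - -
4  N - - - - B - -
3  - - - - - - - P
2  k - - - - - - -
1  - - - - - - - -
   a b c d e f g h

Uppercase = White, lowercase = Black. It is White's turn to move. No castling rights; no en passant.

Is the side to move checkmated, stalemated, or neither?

neither

White to move; white king on d8.
In check: no.
Legal moves for White include: Ke7, Kc7, Bd7, Bb7, Be6+, Ba6, Bf5, Bg4, Bb8, Bc7, Bh6, Bd6, Bg5, Be5, Bg3, Be3, Bh2, Bd2, ... (list truncated; more exist).
White has legal moves and is not in check → neither.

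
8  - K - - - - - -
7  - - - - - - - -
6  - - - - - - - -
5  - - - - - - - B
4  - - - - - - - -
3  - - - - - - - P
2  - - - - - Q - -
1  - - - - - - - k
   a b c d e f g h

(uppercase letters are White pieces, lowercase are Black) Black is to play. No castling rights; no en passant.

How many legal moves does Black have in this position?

Black to move; king on h1.
In check: no.
Legal moves: none.
Count: 0.

0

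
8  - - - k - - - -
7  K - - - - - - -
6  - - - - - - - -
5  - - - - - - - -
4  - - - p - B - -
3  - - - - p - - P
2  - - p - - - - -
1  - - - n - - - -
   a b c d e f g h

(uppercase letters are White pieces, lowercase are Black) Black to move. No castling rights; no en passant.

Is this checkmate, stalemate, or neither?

Black to move; black king on d8.
In check: no.
Legal moves for Black: Ke8, Kc8, Ke7, Kd7, Nc3, Nf2, Nb2, d3, e2, c1=Q, c1=R, c1=B, c1=N.
Black has 13 legal moves and is not in check → neither.

neither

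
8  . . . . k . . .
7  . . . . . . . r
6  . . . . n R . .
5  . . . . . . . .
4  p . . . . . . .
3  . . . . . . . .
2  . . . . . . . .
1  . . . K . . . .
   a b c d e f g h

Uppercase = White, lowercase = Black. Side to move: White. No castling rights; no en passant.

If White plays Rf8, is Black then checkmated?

no

After Rf8: black king on e8; in check: yes, from the white rook on f8.
Black has 4 legal replies: Kxf8, Ke7, Kd7, Nxf8.
In check but a legal move exists → not checkmate.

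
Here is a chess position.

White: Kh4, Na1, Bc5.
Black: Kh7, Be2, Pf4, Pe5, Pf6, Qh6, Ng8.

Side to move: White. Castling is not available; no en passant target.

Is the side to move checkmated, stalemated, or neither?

White to move; white king on h4.
In check: yes, from the black queen on h6.
King squares — g3: attacked by Pf4; h3: attacked by Qh6; g4: attacked by Be2; g5: attacked by Pf6; h5: attacked by Be2.
Legal moves for White: none.
In check with no legal moves → checkmate.

checkmate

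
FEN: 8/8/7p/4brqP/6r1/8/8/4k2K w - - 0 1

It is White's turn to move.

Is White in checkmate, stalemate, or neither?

White to move; white king on h1.
In check: no.
King squares — g1: attacked by Rg4; g2: attacked by Rg4; h2: attacked by Be5.
Legal moves for White: none.
Not in check and no legal moves → stalemate.

stalemate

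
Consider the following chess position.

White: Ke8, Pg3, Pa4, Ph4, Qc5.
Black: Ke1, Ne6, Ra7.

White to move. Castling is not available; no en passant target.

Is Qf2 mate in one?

no

After Qf2: black king on e1; in check: yes, from the white queen on f2.
Black has 2 legal replies: Kxf2, Kd1.
In check but a legal move exists → not checkmate.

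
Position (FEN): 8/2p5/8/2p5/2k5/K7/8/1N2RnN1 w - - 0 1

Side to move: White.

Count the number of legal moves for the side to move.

18

White to move; king on a3.
In check: no.
Legal moves: Ka4, Kb2, Ka2, Nh3, Nf3, Ne2, Re8, Re7, Re6, Re5, Re4+, Re3, Re2, Rxf1, Rd1, Rc1+, Nc3, Nd2+.
Count: 18.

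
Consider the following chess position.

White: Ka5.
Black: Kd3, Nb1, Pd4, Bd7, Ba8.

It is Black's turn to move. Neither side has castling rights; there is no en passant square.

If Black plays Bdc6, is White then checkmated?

After Bdc6: white king on a5; in check: no.
White is not in check, so this cannot be checkmate.

no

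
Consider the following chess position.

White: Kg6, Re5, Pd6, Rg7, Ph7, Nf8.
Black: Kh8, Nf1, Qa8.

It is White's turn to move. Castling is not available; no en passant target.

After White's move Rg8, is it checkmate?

After Rg8: black king on h8; in check: yes, from the white rook on g8.
King squares — g7: attacked by Kg6; h7: attacked by Kg6; g8: attacked by Ph7.
Black has no legal moves → checkmate.

yes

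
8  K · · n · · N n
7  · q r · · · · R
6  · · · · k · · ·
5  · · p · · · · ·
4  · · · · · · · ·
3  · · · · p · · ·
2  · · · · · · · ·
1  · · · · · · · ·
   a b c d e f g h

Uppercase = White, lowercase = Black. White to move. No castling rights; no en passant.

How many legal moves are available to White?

White to move; king on a8.
In check: yes, from the black queen on b7.
Legal moves: none.
Count: 0.

0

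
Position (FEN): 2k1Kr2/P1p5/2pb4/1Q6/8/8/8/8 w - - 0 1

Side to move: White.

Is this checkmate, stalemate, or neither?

White to move; white king on e8.
In check: yes, from the black rook on f8.
King squares — d7: attacked by Kc8; e7: attacked by Bd6; f7: attacked by Rf8; d8: attacked by Kc8; f8: attacked by Bd6.
Legal moves for White: none.
In check with no legal moves → checkmate.

checkmate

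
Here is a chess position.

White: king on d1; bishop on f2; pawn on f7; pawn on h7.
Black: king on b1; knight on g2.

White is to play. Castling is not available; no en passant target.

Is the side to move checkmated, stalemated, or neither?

White to move; white king on d1.
In check: no.
Legal moves for White include: Ba7, Bb6, Bc5, Bh4, Bd4, Bg3, Be3, Bg1, Be1, Ke2, Kd2, h8=Q, h8=R, h8=B, h8=N, f8=Q, f8=R, f8=B, ... (list truncated; more exist).
White has legal moves and is not in check → neither.

neither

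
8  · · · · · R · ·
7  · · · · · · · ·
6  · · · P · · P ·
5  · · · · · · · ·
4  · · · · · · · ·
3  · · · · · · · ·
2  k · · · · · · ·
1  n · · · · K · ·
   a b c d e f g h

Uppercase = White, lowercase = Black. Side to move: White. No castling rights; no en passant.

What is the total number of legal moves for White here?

White to move; king on f1.
In check: no.
Legal moves: Rh8, Rg8, Re8, Rd8, Rc8, Rb8, Ra8+, Rf7, Rf6, Rf5, Rf4, Rf3, Rf2+, Kg2, Kf2, Ke2, Kg1, Ke1, g7, d7.
Count: 20.

20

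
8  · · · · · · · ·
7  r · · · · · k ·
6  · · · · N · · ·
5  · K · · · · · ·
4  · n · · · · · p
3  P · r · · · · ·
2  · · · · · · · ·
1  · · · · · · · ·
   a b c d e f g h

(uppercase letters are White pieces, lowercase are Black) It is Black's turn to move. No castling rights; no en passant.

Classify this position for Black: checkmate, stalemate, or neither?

Black to move; black king on g7.
In check: yes, from the white knight on e6.
Legal moves for Black: Kh8, Kg8, Kh7, Kf7, Kh6, Kg6, Kf6.
Black is in check but has 7 legal moves → neither.

neither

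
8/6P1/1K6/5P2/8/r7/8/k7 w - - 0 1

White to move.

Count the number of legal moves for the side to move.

10

White to move; king on b6.
In check: no.
Legal moves: Kc7, Kb7, Kc6, Kc5, Kb5, g8=Q, g8=R, g8=B, g8=N, f6.
Count: 10.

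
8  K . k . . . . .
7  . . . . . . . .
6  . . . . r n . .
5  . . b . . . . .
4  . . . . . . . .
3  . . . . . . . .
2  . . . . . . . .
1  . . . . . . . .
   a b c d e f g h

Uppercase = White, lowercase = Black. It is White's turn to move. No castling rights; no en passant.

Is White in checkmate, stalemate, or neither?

stalemate

White to move; white king on a8.
In check: no.
King squares — a7: attacked by Bc5; b7: attacked by Kc8; b8: attacked by Kc8.
Legal moves for White: none.
Not in check and no legal moves → stalemate.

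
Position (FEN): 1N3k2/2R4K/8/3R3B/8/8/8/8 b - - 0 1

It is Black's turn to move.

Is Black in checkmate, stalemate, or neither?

Black to move; black king on f8.
In check: no.
King squares — e7: attacked by Rc7; f7: attacked by Bh5; g7: attacked by Rc7; e8: attacked by Bh5; g8: attacked by Kh7.
Legal moves for Black: none.
Not in check and no legal moves → stalemate.

stalemate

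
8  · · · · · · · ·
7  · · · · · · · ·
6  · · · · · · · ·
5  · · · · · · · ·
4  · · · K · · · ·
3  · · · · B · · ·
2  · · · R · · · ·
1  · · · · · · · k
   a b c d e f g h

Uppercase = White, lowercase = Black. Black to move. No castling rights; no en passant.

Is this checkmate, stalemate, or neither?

Black to move; black king on h1.
In check: no.
King squares — g1: attacked by Be3; g2: attacked by Rd2; h2: attacked by Rd2.
Legal moves for Black: none.
Not in check and no legal moves → stalemate.

stalemate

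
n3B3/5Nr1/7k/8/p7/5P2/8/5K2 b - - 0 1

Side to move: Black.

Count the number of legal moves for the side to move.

Black to move; king on h6.
In check: yes, from the white knight on f7.
Legal moves: Kh7, Kg6, Kh5, Rxf7.
Count: 4.

4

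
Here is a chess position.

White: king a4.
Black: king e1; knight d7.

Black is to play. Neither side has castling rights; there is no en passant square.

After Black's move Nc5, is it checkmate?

no

After Nc5: white king on a4; in check: yes, from the black knight on c5.
White has 4 legal replies: Kb5, Ka5, Kb4, Ka3.
In check but a legal move exists → not checkmate.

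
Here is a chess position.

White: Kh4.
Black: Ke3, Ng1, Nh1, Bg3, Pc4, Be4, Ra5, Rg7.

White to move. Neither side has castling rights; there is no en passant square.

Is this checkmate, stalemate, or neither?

checkmate

White to move; white king on h4.
In check: yes, from the black bishop on g3.
King squares — g3: attacked by Nh1; h3: attacked by Ng1; g4: attacked by Rg7; g5: attacked by Ra5; h5: attacked by Ra5.
Legal moves for White: none.
In check with no legal moves → checkmate.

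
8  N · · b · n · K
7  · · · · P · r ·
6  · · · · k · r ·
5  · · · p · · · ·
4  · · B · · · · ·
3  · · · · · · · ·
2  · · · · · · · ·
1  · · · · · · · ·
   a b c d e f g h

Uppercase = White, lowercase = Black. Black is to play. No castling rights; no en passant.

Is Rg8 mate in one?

After Rg8: white king on h8; in check: yes, from the black rook on g8.
King squares — g7: attacked by Rg6; h7: attacked by Nf8; g8: attacked by Rg6.
White has no legal moves → checkmate.

yes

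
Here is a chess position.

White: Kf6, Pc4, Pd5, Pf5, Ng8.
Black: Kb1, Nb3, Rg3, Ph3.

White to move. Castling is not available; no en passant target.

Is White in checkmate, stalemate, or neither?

neither

White to move; white king on f6.
In check: no.
Legal moves for White: Ne7, Nh6, Kf7, Ke7, Ke6, Ke5, d6, c5.
White has 8 legal moves and is not in check → neither.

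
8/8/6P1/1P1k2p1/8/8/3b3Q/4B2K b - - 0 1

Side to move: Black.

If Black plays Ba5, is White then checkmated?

After Ba5: white king on h1; in check: no.
White is not in check, so this cannot be checkmate.

no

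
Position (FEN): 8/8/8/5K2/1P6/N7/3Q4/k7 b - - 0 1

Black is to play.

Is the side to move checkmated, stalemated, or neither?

stalemate

Black to move; black king on a1.
In check: no.
King squares — b1: attacked by Na3; a2: attacked by Qd2; b2: attacked by Qd2.
Legal moves for Black: none.
Not in check and no legal moves → stalemate.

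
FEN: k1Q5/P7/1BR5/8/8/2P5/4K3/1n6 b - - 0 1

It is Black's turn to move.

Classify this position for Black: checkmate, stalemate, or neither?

Black to move; black king on a8.
In check: yes, from the white queen on c8.
King squares — a7: attacked by Bb6; b7: attacked by Qc8; b8: attacked by Pa7.
Legal moves for Black: none.
In check with no legal moves → checkmate.

checkmate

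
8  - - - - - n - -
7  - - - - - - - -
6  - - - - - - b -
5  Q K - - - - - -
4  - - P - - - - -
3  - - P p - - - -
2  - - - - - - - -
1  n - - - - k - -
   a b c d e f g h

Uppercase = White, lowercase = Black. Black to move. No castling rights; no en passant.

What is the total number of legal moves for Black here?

Black to move; king on f1.
In check: no.
Legal moves: Nh7, Nd7, Ne6, Be8+, Bh7, Bf7, Bh5, Bf5, Be4, Kg2, Kf2, Ke2, Kg1, Ke1, Nb3, Nc2, d2.
Count: 17.

17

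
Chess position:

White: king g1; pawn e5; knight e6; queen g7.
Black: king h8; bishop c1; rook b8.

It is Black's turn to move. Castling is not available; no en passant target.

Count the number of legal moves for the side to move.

Black to move; king on h8.
In check: yes, from the white queen on g7.
Legal moves: none.
Count: 0.

0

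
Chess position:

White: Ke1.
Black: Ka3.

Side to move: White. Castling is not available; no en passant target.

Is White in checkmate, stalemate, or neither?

neither

White to move; white king on e1.
In check: no.
Legal moves for White: Kf2, Ke2, Kd2, Kf1, Kd1.
White has 5 legal moves and is not in check → neither.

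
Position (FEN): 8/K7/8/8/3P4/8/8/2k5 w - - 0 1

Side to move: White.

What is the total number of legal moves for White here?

White to move; king on a7.
In check: no.
Legal moves: Kb8, Ka8, Kb7, Kb6, Ka6, d5.
Count: 6.

6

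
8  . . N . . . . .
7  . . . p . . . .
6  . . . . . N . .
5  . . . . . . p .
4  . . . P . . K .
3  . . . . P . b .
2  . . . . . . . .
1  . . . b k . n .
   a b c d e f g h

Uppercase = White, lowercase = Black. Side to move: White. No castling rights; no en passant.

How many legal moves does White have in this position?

White to move; king on g4.
In check: yes, from the black bishop on d1.
Legal moves: Kxg5, Kf5, Kxg3.
Count: 3.

3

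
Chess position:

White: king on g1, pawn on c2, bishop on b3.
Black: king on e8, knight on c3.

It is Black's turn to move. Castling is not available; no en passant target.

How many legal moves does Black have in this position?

12

Black to move; king on e8.
In check: no.
Legal moves: Kf8, Kd8, Ke7, Kd7, Nd5, Nb5, Ne4, Na4, Ne2+, Na2, Nd1, Nb1.
Count: 12.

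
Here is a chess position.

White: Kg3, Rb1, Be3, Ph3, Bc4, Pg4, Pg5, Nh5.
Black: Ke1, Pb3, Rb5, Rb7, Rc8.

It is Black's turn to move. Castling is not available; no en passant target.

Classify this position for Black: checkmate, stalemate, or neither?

Black to move; black king on e1.
In check: yes, from the white rook on b1.
King squares — d1: attacked by Rb1; f1: attacked by Rb1; d2: attacked by Be3; e2: attacked by Bc4; f2: attacked by Be3.
Legal moves for Black: none.
In check with no legal moves → checkmate.

checkmate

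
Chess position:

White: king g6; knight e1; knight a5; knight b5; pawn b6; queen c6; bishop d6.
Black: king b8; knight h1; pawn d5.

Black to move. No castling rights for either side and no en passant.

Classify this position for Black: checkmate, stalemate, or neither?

checkmate

Black to move; black king on b8.
In check: yes, from the white bishop on d6.
King squares — a7: attacked by Nb5; b7: attacked by Na5; c7: attacked by Nb5; a8: attacked by Qc6; c8: attacked by Qc6.
Legal moves for Black: none.
In check with no legal moves → checkmate.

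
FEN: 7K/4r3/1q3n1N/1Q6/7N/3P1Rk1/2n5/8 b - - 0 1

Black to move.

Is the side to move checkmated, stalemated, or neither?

Black to move; black king on g3.
In check: yes, from the white rook on f3.
Legal moves for Black: Kxh4, Kh2.
Black is in check but has 2 legal moves → neither.

neither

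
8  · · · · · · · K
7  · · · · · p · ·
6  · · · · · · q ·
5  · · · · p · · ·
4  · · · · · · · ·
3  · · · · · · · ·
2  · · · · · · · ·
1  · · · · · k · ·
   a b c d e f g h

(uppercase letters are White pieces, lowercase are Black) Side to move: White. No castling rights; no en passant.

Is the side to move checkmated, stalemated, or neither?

stalemate

White to move; white king on h8.
In check: no.
King squares — g7: attacked by Qg6; h7: attacked by Qg6; g8: attacked by Qg6.
Legal moves for White: none.
Not in check and no legal moves → stalemate.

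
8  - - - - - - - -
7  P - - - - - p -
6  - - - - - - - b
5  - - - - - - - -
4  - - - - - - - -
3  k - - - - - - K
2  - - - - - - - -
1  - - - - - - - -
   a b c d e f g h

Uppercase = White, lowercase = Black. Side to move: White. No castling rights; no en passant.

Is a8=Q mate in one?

no

After a8=Q: black king on a3; in check: yes, from the white queen on a8.
Black has 3 legal replies: Kb4, Kb3, Kb2.
In check but a legal move exists → not checkmate.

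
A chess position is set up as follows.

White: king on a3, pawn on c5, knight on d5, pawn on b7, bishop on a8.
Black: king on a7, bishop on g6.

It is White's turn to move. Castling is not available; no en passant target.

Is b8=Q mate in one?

After b8=Q: black king on a7; in check: yes, from the white queen on b8.
Black has 2 legal replies: Kxb8, Ka6.
In check but a legal move exists → not checkmate.

no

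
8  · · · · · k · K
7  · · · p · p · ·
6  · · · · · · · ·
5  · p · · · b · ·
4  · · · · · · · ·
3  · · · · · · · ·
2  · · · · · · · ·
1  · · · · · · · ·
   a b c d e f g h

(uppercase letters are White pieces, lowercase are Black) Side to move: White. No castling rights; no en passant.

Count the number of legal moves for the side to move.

0

White to move; king on h8.
In check: no.
Legal moves: none.
Count: 0.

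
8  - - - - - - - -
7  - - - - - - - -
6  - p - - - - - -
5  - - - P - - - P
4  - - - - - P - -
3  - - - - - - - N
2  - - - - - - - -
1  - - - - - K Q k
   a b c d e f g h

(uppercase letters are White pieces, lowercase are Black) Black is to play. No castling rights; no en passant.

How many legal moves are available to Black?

0

Black to move; king on h1.
In check: yes, from the white queen on g1.
Legal moves: none.
Count: 0.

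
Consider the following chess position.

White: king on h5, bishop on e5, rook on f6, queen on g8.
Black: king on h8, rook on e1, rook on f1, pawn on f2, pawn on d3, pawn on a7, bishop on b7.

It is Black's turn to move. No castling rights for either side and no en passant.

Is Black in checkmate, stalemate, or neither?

Black to move; black king on h8.
In check: yes, from the white queen on g8.
Legal moves for Black: Kxg8.
Black is in check but has 1 legal move → neither.

neither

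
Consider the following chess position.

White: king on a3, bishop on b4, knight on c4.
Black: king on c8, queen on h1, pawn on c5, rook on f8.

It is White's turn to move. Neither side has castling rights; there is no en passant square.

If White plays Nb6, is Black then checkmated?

no

After Nb6: black king on c8; in check: yes, from the white knight on b6.
Black has 4 legal replies: Kd8, Kb8, Kc7, Kb7.
In check but a legal move exists → not checkmate.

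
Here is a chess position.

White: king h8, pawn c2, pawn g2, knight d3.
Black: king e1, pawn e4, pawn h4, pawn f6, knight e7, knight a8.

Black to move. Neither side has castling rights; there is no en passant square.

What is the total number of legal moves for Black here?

5

Black to move; king on e1.
In check: yes, from the white knight on d3.
Legal moves: Ke2, Kd2, Kf1, Kd1, exd3.
Count: 5.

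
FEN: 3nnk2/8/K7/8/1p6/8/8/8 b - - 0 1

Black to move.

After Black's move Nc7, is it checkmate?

no

After Nc7: white king on a6; in check: yes, from the black knight on c7.
White has 3 legal replies: Ka7, Kb6, Ka5.
In check but a legal move exists → not checkmate.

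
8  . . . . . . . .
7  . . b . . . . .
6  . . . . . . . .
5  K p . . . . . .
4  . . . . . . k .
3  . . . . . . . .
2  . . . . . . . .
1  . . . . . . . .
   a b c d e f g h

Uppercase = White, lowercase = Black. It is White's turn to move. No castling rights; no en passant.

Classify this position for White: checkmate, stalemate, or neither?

neither

White to move; white king on a5.
In check: yes, from the black bishop on c7.
King squares — a4: attacked by Pb5; b4: available; b5: available; a6: available; b6: attacked by Bc7.
Legal moves for White: Ka6, Kxb5, Kb4.
White is in check but has 3 legal moves → neither.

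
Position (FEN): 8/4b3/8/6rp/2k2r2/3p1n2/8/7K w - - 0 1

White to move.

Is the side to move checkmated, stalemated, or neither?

White to move; white king on h1.
In check: no.
King squares — g1: attacked by Nf3; g2: attacked by Rg5; h2: attacked by Nf3.
Legal moves for White: none.
Not in check and no legal moves → stalemate.

stalemate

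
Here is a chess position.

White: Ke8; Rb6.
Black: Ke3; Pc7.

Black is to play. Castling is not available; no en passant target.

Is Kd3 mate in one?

After Kd3: white king on e8; in check: no.
White is not in check, so this cannot be checkmate.

no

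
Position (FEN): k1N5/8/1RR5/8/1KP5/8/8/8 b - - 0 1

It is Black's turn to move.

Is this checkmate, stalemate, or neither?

Black to move; black king on a8.
In check: no.
King squares — a7: attacked by Nc8; b7: attacked by Rb6; b8: attacked by Rb6.
Legal moves for Black: none.
Not in check and no legal moves → stalemate.

stalemate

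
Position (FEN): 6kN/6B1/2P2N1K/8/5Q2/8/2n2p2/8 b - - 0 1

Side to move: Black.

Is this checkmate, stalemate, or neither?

checkmate

Black to move; black king on g8.
In check: yes, from the white knight on f6.
King squares — f7: attacked by Nh8; g7: attacked by Kh6; h7: attacked by Nf6; f8: attacked by Bg7; h8: attacked by Bg7.
Legal moves for Black: none.
In check with no legal moves → checkmate.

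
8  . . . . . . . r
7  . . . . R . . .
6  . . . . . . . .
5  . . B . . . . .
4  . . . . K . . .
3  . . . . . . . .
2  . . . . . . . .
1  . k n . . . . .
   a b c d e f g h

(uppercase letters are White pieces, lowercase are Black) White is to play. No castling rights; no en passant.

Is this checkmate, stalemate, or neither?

neither

White to move; white king on e4.
In check: no.
Legal moves for White include: Re8, Rh7, Rg7, Rf7, Rd7, Rc7, Rb7+, Ra7, Re6, Re5, Ba7, Bd6, Bb6, Bd4, Bb4, Be3, Ba3, Bf2, ... (list truncated; more exist).
White has legal moves and is not in check → neither.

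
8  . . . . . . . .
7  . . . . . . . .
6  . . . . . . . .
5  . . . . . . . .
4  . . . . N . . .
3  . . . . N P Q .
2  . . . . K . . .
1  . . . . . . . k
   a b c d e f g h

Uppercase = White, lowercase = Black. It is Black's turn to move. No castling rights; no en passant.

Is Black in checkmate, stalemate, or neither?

Black to move; black king on h1.
In check: no.
King squares — g1: attacked by Qg3; g2: attacked by Ne3; h2: attacked by Qg3.
Legal moves for Black: none.
Not in check and no legal moves → stalemate.

stalemate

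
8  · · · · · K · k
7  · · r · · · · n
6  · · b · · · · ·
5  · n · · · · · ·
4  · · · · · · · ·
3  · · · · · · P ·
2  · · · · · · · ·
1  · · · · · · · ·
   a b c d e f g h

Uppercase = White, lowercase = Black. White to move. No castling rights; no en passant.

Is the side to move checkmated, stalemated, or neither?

White to move; white king on f8.
In check: yes, from the black knight on h7.
King squares — e7: attacked by Rc7; f7: attacked by Rc7; g7: attacked by Rc7; e8: attacked by Bc6; g8: attacked by Kh8.
Legal moves for White: none.
In check with no legal moves → checkmate.

checkmate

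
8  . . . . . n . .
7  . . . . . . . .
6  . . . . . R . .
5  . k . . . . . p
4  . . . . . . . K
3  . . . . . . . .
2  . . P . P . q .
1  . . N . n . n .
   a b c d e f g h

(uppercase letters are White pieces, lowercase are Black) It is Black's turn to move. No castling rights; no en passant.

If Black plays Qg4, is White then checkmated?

yes

After Qg4: white king on h4; in check: yes, from the black queen on g4.
King squares — g3: attacked by Qg4; h3: attacked by Ng1; g4: attacked by Ph5; g5: attacked by Qg4; h5: attacked by Qg4.
White has no legal moves → checkmate.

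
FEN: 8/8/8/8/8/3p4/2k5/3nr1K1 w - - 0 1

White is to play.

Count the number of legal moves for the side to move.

2

White to move; king on g1.
In check: yes, from the black rook on e1.
Legal moves: Kh2, Kg2.
Count: 2.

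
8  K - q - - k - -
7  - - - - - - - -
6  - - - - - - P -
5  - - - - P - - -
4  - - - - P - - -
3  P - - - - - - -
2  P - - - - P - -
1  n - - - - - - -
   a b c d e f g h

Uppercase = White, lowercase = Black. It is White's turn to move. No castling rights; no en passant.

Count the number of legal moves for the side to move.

White to move; king on a8.
In check: yes, from the black queen on c8.
Legal moves: Ka7.
Count: 1.

1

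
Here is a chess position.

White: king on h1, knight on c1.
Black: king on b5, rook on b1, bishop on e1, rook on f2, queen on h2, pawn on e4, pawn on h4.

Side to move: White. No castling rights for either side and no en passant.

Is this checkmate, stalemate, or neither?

checkmate

White to move; white king on h1.
In check: yes, from the black queen on h2.
King squares — g1: attacked by Qh2; g2: attacked by Rf2; h2: attacked by Rf2.
Legal moves for White: none.
In check with no legal moves → checkmate.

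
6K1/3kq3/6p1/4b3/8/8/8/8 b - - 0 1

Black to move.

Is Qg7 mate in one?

After Qg7: white king on g8; in check: yes, from the black queen on g7.
King squares — f7: attacked by Qg7; g7: attacked by Be5; h7: attacked by Qg7; f8: attacked by Qg7; h8: attacked by Qg7.
White has no legal moves → checkmate.

yes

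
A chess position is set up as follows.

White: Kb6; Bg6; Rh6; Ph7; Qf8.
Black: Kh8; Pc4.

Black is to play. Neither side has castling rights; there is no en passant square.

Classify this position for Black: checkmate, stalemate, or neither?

checkmate

Black to move; black king on h8.
In check: yes, from the white queen on f8.
King squares — g7: attacked by Qf8; h7: attacked by Bg6; g8: attacked by Ph7.
Legal moves for Black: none.
In check with no legal moves → checkmate.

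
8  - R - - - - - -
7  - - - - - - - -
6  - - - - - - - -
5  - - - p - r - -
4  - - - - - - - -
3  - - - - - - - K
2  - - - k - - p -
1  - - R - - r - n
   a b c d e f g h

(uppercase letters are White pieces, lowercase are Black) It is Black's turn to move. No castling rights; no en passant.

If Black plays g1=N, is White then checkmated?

After g1=N: white king on h3; in check: yes, from the black knight on g1.
White has 4 legal replies: Kh4, Kg4, Kh2, Kg2.
In check but a legal move exists → not checkmate.

no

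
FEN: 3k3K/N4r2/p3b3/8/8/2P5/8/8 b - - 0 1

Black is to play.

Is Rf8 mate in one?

no

After Rf8: white king on h8; in check: yes, from the black rook on f8.
White has 2 legal replies: Kh7, Kg7.
In check but a legal move exists → not checkmate.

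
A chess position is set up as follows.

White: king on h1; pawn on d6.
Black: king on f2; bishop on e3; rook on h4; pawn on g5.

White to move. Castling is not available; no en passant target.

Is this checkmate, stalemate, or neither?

checkmate

White to move; white king on h1.
In check: yes, from the black rook on h4.
King squares — g1: attacked by Kf2; g2: attacked by Kf2; h2: attacked by Rh4.
Legal moves for White: none.
In check with no legal moves → checkmate.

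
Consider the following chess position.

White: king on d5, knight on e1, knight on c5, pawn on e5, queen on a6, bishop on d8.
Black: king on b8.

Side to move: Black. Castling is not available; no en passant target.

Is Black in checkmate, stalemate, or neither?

stalemate

Black to move; black king on b8.
In check: no.
King squares — a7: attacked by Qa6; b7: attacked by Nc5; c7: attacked by Bd8; a8: attacked by Qa6; c8: attacked by Qa6.
Legal moves for Black: none.
Not in check and no legal moves → stalemate.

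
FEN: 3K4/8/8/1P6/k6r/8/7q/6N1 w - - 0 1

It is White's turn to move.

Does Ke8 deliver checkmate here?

After Ke8: black king on a4; in check: no.
Black is not in check, so this cannot be checkmate.

no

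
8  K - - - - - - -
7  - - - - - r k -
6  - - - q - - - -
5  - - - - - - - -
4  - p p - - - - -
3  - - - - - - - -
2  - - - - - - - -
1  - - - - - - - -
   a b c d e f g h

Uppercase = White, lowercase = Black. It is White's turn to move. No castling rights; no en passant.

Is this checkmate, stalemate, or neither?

White to move; white king on a8.
In check: no.
King squares — a7: attacked by Rf7; b7: attacked by Rf7; b8: attacked by Qd6.
Legal moves for White: none.
Not in check and no legal moves → stalemate.

stalemate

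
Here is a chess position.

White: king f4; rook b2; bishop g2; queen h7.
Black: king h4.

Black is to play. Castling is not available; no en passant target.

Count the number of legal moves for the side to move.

Black to move; king on h4.
In check: yes, from the white queen on h7.
Legal moves: none.
Count: 0.

0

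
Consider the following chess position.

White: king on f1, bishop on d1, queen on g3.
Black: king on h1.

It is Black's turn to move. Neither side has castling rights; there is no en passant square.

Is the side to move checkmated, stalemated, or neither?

Black to move; black king on h1.
In check: no.
King squares — g1: attacked by Kf1; g2: attacked by Kf1; h2: attacked by Qg3.
Legal moves for Black: none.
Not in check and no legal moves → stalemate.

stalemate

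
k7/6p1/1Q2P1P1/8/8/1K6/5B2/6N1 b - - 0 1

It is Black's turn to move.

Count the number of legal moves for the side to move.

0

Black to move; king on a8.
In check: no.
Legal moves: none.
Count: 0.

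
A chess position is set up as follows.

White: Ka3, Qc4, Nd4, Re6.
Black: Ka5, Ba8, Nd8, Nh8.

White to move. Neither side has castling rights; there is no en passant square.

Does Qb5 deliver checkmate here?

After Qb5: black king on a5; in check: yes, from the white queen on b5.
King squares — a4: attacked by Ka3; b4: attacked by Ka3; b5: attacked by Nd4; a6: attacked by Qb5; b6: attacked by Qb5.
Black has no legal moves → checkmate.

yes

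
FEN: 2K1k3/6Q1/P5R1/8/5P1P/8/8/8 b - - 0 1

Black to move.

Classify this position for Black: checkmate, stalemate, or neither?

stalemate

Black to move; black king on e8.
In check: no.
King squares — d7: attacked by Qg7; e7: attacked by Qg7; f7: attacked by Qg7; d8: attacked by Kc8; f8: attacked by Qg7.
Legal moves for Black: none.
Not in check and no legal moves → stalemate.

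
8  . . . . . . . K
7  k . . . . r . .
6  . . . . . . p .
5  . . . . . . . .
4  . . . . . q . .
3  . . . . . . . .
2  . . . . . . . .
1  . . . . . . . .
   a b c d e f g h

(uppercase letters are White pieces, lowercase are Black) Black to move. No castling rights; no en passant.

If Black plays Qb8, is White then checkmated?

After Qb8: white king on h8; in check: yes, from the black queen on b8.
King squares — g7: attacked by Rf7; h7: attacked by Rf7; g8: attacked by Qb8.
White has no legal moves → checkmate.

yes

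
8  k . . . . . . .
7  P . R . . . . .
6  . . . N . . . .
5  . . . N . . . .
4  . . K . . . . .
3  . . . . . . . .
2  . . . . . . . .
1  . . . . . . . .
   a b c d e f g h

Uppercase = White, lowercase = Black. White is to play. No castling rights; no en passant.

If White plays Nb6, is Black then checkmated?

After Nb6: black king on a8; in check: yes, from the white knight on b6.
King squares — a7: attacked by Rc7; b7: attacked by Nd6; b8: attacked by Pa7.
Black has no legal moves → checkmate.

yes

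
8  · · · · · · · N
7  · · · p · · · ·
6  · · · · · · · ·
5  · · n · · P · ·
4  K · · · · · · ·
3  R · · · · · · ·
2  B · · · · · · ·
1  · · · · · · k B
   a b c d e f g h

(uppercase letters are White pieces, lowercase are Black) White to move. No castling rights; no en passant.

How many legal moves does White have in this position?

White to move; king on a4.
In check: yes, from the black knight on c5.
Legal moves: Kb5, Ka5, Kb4.
Count: 3.

3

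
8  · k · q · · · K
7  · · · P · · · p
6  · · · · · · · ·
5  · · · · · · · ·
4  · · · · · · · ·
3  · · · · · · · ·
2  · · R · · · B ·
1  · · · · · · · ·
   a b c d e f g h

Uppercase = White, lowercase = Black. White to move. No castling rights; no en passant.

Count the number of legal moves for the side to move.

White to move; king on h8.
In check: yes, from the black queen on d8.
Legal moves: Kxh7, Kg7.
Count: 2.

2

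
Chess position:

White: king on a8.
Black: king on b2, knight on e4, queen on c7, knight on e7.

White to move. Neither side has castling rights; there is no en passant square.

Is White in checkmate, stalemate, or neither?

White to move; white king on a8.
In check: no.
King squares — a7: attacked by Qc7; b7: attacked by Qc7; b8: attacked by Qc7.
Legal moves for White: none.
Not in check and no legal moves → stalemate.

stalemate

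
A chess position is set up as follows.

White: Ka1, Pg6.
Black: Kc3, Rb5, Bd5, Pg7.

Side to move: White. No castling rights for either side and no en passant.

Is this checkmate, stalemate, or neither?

White to move; white king on a1.
In check: no.
King squares — b1: attacked by Rb5; a2: attacked by Bd5; b2: attacked by Kc3.
Legal moves for White: none.
Not in check and no legal moves → stalemate.

stalemate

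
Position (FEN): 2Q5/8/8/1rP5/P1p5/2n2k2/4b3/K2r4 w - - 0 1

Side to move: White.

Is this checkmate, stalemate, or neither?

checkmate

White to move; white king on a1.
In check: yes, from the black rook on d1.
King squares — b1: attacked by Rd1; a2: attacked by Nc3; b2: attacked by Rb5.
Legal moves for White: none.
In check with no legal moves → checkmate.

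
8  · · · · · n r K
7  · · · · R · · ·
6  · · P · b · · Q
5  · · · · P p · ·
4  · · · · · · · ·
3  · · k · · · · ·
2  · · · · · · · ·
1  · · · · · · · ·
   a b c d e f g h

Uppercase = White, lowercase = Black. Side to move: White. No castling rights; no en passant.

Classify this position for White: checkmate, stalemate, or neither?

checkmate

White to move; white king on h8.
In check: yes, from the black rook on g8.
King squares — g7: attacked by Rg8; h7: attacked by Nf8; g8: attacked by Be6.
Legal moves for White: none.
In check with no legal moves → checkmate.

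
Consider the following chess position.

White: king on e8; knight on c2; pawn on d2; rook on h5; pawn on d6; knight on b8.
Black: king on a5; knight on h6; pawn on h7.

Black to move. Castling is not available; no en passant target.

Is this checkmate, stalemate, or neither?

neither

Black to move; black king on a5.
In check: yes, from the white rook on h5.
King squares — a4: available; b4: attacked by Nc2; b5: attacked by Rh5; a6: attacked by Nb8; b6: available.
Legal moves for Black: Kb6, Ka4, Nf5.
Black is in check but has 3 legal moves → neither.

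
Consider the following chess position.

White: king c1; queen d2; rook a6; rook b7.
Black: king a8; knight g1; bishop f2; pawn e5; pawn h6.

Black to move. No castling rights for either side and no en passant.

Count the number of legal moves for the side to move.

Black to move; king on a8.
In check: yes, from the white rook on a6.
Legal moves: Kxb7, Ba7.
Count: 2.

2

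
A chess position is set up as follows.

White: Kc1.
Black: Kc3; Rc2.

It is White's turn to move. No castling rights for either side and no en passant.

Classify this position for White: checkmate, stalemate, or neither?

neither

White to move; white king on c1.
In check: yes, from the black rook on c2.
Legal moves for White: Kd1, Kb1.
White is in check but has 2 legal moves → neither.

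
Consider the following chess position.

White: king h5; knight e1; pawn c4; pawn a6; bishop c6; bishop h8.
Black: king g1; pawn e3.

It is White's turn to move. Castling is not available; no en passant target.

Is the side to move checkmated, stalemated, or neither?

neither

White to move; white king on h5.
In check: no.
Legal moves for White include: Bg7, Bf6, Be5, Bd4, Bc3, Bb2, Ba1, Be8, Ba8, Bd7, Bb7, Bd5, Bb5, Be4, Ba4, Bf3, Bg2, Bh1, ... (list truncated; more exist).
White has legal moves and is not in check → neither.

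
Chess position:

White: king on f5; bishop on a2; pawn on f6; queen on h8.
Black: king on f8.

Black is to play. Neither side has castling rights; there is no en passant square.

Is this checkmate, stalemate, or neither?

Black to move; black king on f8.
In check: yes, from the white queen on h8.
King squares — e7: attacked by Pf6; f7: attacked by Ba2; g7: attacked by Pf6; e8: attacked by Qh8; g8: attacked by Ba2.
Legal moves for Black: none.
In check with no legal moves → checkmate.

checkmate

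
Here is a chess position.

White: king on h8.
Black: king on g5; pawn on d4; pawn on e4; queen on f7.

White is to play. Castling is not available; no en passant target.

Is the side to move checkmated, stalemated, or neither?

stalemate

White to move; white king on h8.
In check: no.
King squares — g7: attacked by Qf7; h7: attacked by Qf7; g8: attacked by Qf7.
Legal moves for White: none.
Not in check and no legal moves → stalemate.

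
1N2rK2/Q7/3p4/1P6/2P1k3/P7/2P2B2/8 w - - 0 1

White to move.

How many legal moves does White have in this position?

3

White to move; king on f8.
In check: yes, from the black rook on e8.
Legal moves: Kxe8, Kg7, Kf7.
Count: 3.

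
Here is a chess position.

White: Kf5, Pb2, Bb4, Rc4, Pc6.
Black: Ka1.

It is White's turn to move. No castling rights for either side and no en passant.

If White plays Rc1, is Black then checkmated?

no

After Rc1: black king on a1; in check: yes, from the white rook on c1.
Black has 2 legal replies: Kxb2, Ka2.
In check but a legal move exists → not checkmate.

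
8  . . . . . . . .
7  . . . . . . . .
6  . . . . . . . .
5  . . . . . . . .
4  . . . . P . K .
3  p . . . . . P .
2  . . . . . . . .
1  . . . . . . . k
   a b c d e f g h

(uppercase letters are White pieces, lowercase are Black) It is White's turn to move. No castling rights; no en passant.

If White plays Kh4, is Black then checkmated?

no

After Kh4: black king on h1; in check: no.
Black is not in check, so this cannot be checkmate.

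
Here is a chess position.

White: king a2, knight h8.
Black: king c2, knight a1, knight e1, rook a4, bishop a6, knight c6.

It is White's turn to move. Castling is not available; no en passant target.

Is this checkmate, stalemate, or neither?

checkmate

White to move; white king on a2.
In check: yes, from the black rook on a4.
King squares — a1: attacked by Ra4; b1: attacked by Kc2; b2: attacked by Kc2; a3: attacked by Ra4; b3: attacked by Na1.
Legal moves for White: none.
In check with no legal moves → checkmate.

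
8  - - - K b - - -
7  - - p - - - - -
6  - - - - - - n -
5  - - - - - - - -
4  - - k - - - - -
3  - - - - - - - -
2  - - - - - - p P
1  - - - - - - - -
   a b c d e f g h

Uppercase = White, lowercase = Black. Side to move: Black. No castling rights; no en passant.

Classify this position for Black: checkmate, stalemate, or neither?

Black to move; black king on c4.
In check: no.
Legal moves for Black include: Bf7, Bd7, Bc6, Bb5, Ba4, Nh8, Nf8, Ne7, Ne5, Nh4, Nf4, Kd5, Kc5, Kb5, Kd4, Kb4, Kd3, Kc3, ... (list truncated; more exist).
Black has legal moves and is not in check → neither.

neither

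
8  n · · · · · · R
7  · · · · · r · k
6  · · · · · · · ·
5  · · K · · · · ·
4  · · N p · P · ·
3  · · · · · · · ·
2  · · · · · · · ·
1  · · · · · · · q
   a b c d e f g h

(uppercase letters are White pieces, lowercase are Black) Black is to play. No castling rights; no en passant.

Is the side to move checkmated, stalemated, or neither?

Black to move; black king on h7.
In check: yes, from the white rook on h8.
Legal moves for Black: Kxh8, Kg7, Kg6.
Black is in check but has 3 legal moves → neither.

neither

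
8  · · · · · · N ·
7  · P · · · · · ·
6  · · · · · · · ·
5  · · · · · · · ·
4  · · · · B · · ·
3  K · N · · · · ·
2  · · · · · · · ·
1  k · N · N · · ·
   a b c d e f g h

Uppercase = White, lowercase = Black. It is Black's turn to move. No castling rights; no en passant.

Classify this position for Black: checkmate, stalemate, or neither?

Black to move; black king on a1.
In check: no.
King squares — b1: attacked by Nc3; a2: attacked by Nc1; b2: attacked by Ka3.
Legal moves for Black: none.
Not in check and no legal moves → stalemate.

stalemate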